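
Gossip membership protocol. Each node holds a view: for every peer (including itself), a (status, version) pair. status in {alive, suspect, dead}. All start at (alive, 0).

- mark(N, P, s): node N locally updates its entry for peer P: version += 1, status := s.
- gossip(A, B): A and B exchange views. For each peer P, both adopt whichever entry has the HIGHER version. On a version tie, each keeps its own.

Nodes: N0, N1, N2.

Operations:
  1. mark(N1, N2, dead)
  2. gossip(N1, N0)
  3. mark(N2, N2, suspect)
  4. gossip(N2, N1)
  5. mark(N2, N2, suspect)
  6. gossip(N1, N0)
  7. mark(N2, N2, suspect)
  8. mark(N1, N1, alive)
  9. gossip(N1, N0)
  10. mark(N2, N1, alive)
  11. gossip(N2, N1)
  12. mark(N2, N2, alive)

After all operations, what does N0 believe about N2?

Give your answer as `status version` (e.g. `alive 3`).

Op 1: N1 marks N2=dead -> (dead,v1)
Op 2: gossip N1<->N0 -> N1.N0=(alive,v0) N1.N1=(alive,v0) N1.N2=(dead,v1) | N0.N0=(alive,v0) N0.N1=(alive,v0) N0.N2=(dead,v1)
Op 3: N2 marks N2=suspect -> (suspect,v1)
Op 4: gossip N2<->N1 -> N2.N0=(alive,v0) N2.N1=(alive,v0) N2.N2=(suspect,v1) | N1.N0=(alive,v0) N1.N1=(alive,v0) N1.N2=(dead,v1)
Op 5: N2 marks N2=suspect -> (suspect,v2)
Op 6: gossip N1<->N0 -> N1.N0=(alive,v0) N1.N1=(alive,v0) N1.N2=(dead,v1) | N0.N0=(alive,v0) N0.N1=(alive,v0) N0.N2=(dead,v1)
Op 7: N2 marks N2=suspect -> (suspect,v3)
Op 8: N1 marks N1=alive -> (alive,v1)
Op 9: gossip N1<->N0 -> N1.N0=(alive,v0) N1.N1=(alive,v1) N1.N2=(dead,v1) | N0.N0=(alive,v0) N0.N1=(alive,v1) N0.N2=(dead,v1)
Op 10: N2 marks N1=alive -> (alive,v1)
Op 11: gossip N2<->N1 -> N2.N0=(alive,v0) N2.N1=(alive,v1) N2.N2=(suspect,v3) | N1.N0=(alive,v0) N1.N1=(alive,v1) N1.N2=(suspect,v3)
Op 12: N2 marks N2=alive -> (alive,v4)

Answer: dead 1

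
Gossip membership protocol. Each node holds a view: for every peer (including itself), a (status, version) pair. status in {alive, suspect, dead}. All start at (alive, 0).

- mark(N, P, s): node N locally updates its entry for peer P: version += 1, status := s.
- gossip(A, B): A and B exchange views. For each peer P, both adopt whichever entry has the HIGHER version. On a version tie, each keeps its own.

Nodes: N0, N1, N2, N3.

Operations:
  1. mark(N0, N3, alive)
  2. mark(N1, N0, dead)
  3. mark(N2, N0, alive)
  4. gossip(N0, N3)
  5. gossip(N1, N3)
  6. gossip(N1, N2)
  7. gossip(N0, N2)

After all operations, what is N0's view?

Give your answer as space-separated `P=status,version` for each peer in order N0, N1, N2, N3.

Op 1: N0 marks N3=alive -> (alive,v1)
Op 2: N1 marks N0=dead -> (dead,v1)
Op 3: N2 marks N0=alive -> (alive,v1)
Op 4: gossip N0<->N3 -> N0.N0=(alive,v0) N0.N1=(alive,v0) N0.N2=(alive,v0) N0.N3=(alive,v1) | N3.N0=(alive,v0) N3.N1=(alive,v0) N3.N2=(alive,v0) N3.N3=(alive,v1)
Op 5: gossip N1<->N3 -> N1.N0=(dead,v1) N1.N1=(alive,v0) N1.N2=(alive,v0) N1.N3=(alive,v1) | N3.N0=(dead,v1) N3.N1=(alive,v0) N3.N2=(alive,v0) N3.N3=(alive,v1)
Op 6: gossip N1<->N2 -> N1.N0=(dead,v1) N1.N1=(alive,v0) N1.N2=(alive,v0) N1.N3=(alive,v1) | N2.N0=(alive,v1) N2.N1=(alive,v0) N2.N2=(alive,v0) N2.N3=(alive,v1)
Op 7: gossip N0<->N2 -> N0.N0=(alive,v1) N0.N1=(alive,v0) N0.N2=(alive,v0) N0.N3=(alive,v1) | N2.N0=(alive,v1) N2.N1=(alive,v0) N2.N2=(alive,v0) N2.N3=(alive,v1)

Answer: N0=alive,1 N1=alive,0 N2=alive,0 N3=alive,1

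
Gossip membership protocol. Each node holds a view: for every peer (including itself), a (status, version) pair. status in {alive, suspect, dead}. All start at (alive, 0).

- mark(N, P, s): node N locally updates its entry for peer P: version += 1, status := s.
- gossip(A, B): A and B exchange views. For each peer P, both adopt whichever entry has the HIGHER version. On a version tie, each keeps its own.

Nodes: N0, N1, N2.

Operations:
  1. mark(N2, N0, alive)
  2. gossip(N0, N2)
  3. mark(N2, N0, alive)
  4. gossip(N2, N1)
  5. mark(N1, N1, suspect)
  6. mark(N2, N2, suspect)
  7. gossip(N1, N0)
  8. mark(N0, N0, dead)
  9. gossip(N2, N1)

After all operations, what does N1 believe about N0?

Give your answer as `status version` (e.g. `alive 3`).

Answer: alive 2

Derivation:
Op 1: N2 marks N0=alive -> (alive,v1)
Op 2: gossip N0<->N2 -> N0.N0=(alive,v1) N0.N1=(alive,v0) N0.N2=(alive,v0) | N2.N0=(alive,v1) N2.N1=(alive,v0) N2.N2=(alive,v0)
Op 3: N2 marks N0=alive -> (alive,v2)
Op 4: gossip N2<->N1 -> N2.N0=(alive,v2) N2.N1=(alive,v0) N2.N2=(alive,v0) | N1.N0=(alive,v2) N1.N1=(alive,v0) N1.N2=(alive,v0)
Op 5: N1 marks N1=suspect -> (suspect,v1)
Op 6: N2 marks N2=suspect -> (suspect,v1)
Op 7: gossip N1<->N0 -> N1.N0=(alive,v2) N1.N1=(suspect,v1) N1.N2=(alive,v0) | N0.N0=(alive,v2) N0.N1=(suspect,v1) N0.N2=(alive,v0)
Op 8: N0 marks N0=dead -> (dead,v3)
Op 9: gossip N2<->N1 -> N2.N0=(alive,v2) N2.N1=(suspect,v1) N2.N2=(suspect,v1) | N1.N0=(alive,v2) N1.N1=(suspect,v1) N1.N2=(suspect,v1)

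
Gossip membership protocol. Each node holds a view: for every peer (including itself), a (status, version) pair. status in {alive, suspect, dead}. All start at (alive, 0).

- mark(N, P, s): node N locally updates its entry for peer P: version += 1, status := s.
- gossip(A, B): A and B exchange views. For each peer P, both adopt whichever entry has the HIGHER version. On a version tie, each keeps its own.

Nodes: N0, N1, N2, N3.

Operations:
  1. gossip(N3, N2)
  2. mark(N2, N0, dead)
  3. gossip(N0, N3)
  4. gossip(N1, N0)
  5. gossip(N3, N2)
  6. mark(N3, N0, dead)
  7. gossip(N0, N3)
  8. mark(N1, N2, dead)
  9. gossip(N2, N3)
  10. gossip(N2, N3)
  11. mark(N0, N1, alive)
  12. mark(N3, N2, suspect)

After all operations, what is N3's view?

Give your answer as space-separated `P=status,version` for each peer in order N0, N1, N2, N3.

Answer: N0=dead,2 N1=alive,0 N2=suspect,1 N3=alive,0

Derivation:
Op 1: gossip N3<->N2 -> N3.N0=(alive,v0) N3.N1=(alive,v0) N3.N2=(alive,v0) N3.N3=(alive,v0) | N2.N0=(alive,v0) N2.N1=(alive,v0) N2.N2=(alive,v0) N2.N3=(alive,v0)
Op 2: N2 marks N0=dead -> (dead,v1)
Op 3: gossip N0<->N3 -> N0.N0=(alive,v0) N0.N1=(alive,v0) N0.N2=(alive,v0) N0.N3=(alive,v0) | N3.N0=(alive,v0) N3.N1=(alive,v0) N3.N2=(alive,v0) N3.N3=(alive,v0)
Op 4: gossip N1<->N0 -> N1.N0=(alive,v0) N1.N1=(alive,v0) N1.N2=(alive,v0) N1.N3=(alive,v0) | N0.N0=(alive,v0) N0.N1=(alive,v0) N0.N2=(alive,v0) N0.N3=(alive,v0)
Op 5: gossip N3<->N2 -> N3.N0=(dead,v1) N3.N1=(alive,v0) N3.N2=(alive,v0) N3.N3=(alive,v0) | N2.N0=(dead,v1) N2.N1=(alive,v0) N2.N2=(alive,v0) N2.N3=(alive,v0)
Op 6: N3 marks N0=dead -> (dead,v2)
Op 7: gossip N0<->N3 -> N0.N0=(dead,v2) N0.N1=(alive,v0) N0.N2=(alive,v0) N0.N3=(alive,v0) | N3.N0=(dead,v2) N3.N1=(alive,v0) N3.N2=(alive,v0) N3.N3=(alive,v0)
Op 8: N1 marks N2=dead -> (dead,v1)
Op 9: gossip N2<->N3 -> N2.N0=(dead,v2) N2.N1=(alive,v0) N2.N2=(alive,v0) N2.N3=(alive,v0) | N3.N0=(dead,v2) N3.N1=(alive,v0) N3.N2=(alive,v0) N3.N3=(alive,v0)
Op 10: gossip N2<->N3 -> N2.N0=(dead,v2) N2.N1=(alive,v0) N2.N2=(alive,v0) N2.N3=(alive,v0) | N3.N0=(dead,v2) N3.N1=(alive,v0) N3.N2=(alive,v0) N3.N3=(alive,v0)
Op 11: N0 marks N1=alive -> (alive,v1)
Op 12: N3 marks N2=suspect -> (suspect,v1)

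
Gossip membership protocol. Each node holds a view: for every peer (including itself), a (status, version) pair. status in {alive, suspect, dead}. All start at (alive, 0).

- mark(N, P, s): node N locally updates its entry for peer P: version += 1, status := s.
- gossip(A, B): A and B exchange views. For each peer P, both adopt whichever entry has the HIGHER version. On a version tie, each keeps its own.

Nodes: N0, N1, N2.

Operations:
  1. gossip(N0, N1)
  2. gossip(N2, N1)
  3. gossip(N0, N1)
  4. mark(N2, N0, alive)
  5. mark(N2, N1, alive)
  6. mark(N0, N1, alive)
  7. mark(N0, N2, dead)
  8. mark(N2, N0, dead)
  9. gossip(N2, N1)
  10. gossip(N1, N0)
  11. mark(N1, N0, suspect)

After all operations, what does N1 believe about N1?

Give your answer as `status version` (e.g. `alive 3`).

Op 1: gossip N0<->N1 -> N0.N0=(alive,v0) N0.N1=(alive,v0) N0.N2=(alive,v0) | N1.N0=(alive,v0) N1.N1=(alive,v0) N1.N2=(alive,v0)
Op 2: gossip N2<->N1 -> N2.N0=(alive,v0) N2.N1=(alive,v0) N2.N2=(alive,v0) | N1.N0=(alive,v0) N1.N1=(alive,v0) N1.N2=(alive,v0)
Op 3: gossip N0<->N1 -> N0.N0=(alive,v0) N0.N1=(alive,v0) N0.N2=(alive,v0) | N1.N0=(alive,v0) N1.N1=(alive,v0) N1.N2=(alive,v0)
Op 4: N2 marks N0=alive -> (alive,v1)
Op 5: N2 marks N1=alive -> (alive,v1)
Op 6: N0 marks N1=alive -> (alive,v1)
Op 7: N0 marks N2=dead -> (dead,v1)
Op 8: N2 marks N0=dead -> (dead,v2)
Op 9: gossip N2<->N1 -> N2.N0=(dead,v2) N2.N1=(alive,v1) N2.N2=(alive,v0) | N1.N0=(dead,v2) N1.N1=(alive,v1) N1.N2=(alive,v0)
Op 10: gossip N1<->N0 -> N1.N0=(dead,v2) N1.N1=(alive,v1) N1.N2=(dead,v1) | N0.N0=(dead,v2) N0.N1=(alive,v1) N0.N2=(dead,v1)
Op 11: N1 marks N0=suspect -> (suspect,v3)

Answer: alive 1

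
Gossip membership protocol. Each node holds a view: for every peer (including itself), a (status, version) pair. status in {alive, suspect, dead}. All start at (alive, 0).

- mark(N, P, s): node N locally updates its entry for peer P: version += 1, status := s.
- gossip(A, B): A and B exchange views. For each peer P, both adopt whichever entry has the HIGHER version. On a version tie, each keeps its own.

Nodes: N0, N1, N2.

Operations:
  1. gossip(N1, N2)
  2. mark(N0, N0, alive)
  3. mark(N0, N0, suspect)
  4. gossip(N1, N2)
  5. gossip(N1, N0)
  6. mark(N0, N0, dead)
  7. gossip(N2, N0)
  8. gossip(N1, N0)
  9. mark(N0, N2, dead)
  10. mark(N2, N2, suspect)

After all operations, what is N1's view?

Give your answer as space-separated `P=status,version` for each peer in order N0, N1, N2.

Op 1: gossip N1<->N2 -> N1.N0=(alive,v0) N1.N1=(alive,v0) N1.N2=(alive,v0) | N2.N0=(alive,v0) N2.N1=(alive,v0) N2.N2=(alive,v0)
Op 2: N0 marks N0=alive -> (alive,v1)
Op 3: N0 marks N0=suspect -> (suspect,v2)
Op 4: gossip N1<->N2 -> N1.N0=(alive,v0) N1.N1=(alive,v0) N1.N2=(alive,v0) | N2.N0=(alive,v0) N2.N1=(alive,v0) N2.N2=(alive,v0)
Op 5: gossip N1<->N0 -> N1.N0=(suspect,v2) N1.N1=(alive,v0) N1.N2=(alive,v0) | N0.N0=(suspect,v2) N0.N1=(alive,v0) N0.N2=(alive,v0)
Op 6: N0 marks N0=dead -> (dead,v3)
Op 7: gossip N2<->N0 -> N2.N0=(dead,v3) N2.N1=(alive,v0) N2.N2=(alive,v0) | N0.N0=(dead,v3) N0.N1=(alive,v0) N0.N2=(alive,v0)
Op 8: gossip N1<->N0 -> N1.N0=(dead,v3) N1.N1=(alive,v0) N1.N2=(alive,v0) | N0.N0=(dead,v3) N0.N1=(alive,v0) N0.N2=(alive,v0)
Op 9: N0 marks N2=dead -> (dead,v1)
Op 10: N2 marks N2=suspect -> (suspect,v1)

Answer: N0=dead,3 N1=alive,0 N2=alive,0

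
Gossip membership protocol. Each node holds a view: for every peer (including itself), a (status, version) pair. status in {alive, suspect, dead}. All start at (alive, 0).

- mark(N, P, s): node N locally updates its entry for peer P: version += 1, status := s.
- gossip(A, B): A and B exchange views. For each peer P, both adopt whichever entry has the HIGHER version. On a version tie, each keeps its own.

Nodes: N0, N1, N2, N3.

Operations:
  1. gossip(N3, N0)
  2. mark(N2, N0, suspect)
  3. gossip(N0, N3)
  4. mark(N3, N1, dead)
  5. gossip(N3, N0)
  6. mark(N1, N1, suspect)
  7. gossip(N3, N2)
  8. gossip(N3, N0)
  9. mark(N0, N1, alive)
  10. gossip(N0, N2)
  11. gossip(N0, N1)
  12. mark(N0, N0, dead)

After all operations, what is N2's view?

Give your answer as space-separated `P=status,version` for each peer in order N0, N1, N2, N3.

Op 1: gossip N3<->N0 -> N3.N0=(alive,v0) N3.N1=(alive,v0) N3.N2=(alive,v0) N3.N3=(alive,v0) | N0.N0=(alive,v0) N0.N1=(alive,v0) N0.N2=(alive,v0) N0.N3=(alive,v0)
Op 2: N2 marks N0=suspect -> (suspect,v1)
Op 3: gossip N0<->N3 -> N0.N0=(alive,v0) N0.N1=(alive,v0) N0.N2=(alive,v0) N0.N3=(alive,v0) | N3.N0=(alive,v0) N3.N1=(alive,v0) N3.N2=(alive,v0) N3.N3=(alive,v0)
Op 4: N3 marks N1=dead -> (dead,v1)
Op 5: gossip N3<->N0 -> N3.N0=(alive,v0) N3.N1=(dead,v1) N3.N2=(alive,v0) N3.N3=(alive,v0) | N0.N0=(alive,v0) N0.N1=(dead,v1) N0.N2=(alive,v0) N0.N3=(alive,v0)
Op 6: N1 marks N1=suspect -> (suspect,v1)
Op 7: gossip N3<->N2 -> N3.N0=(suspect,v1) N3.N1=(dead,v1) N3.N2=(alive,v0) N3.N3=(alive,v0) | N2.N0=(suspect,v1) N2.N1=(dead,v1) N2.N2=(alive,v0) N2.N3=(alive,v0)
Op 8: gossip N3<->N0 -> N3.N0=(suspect,v1) N3.N1=(dead,v1) N3.N2=(alive,v0) N3.N3=(alive,v0) | N0.N0=(suspect,v1) N0.N1=(dead,v1) N0.N2=(alive,v0) N0.N3=(alive,v0)
Op 9: N0 marks N1=alive -> (alive,v2)
Op 10: gossip N0<->N2 -> N0.N0=(suspect,v1) N0.N1=(alive,v2) N0.N2=(alive,v0) N0.N3=(alive,v0) | N2.N0=(suspect,v1) N2.N1=(alive,v2) N2.N2=(alive,v0) N2.N3=(alive,v0)
Op 11: gossip N0<->N1 -> N0.N0=(suspect,v1) N0.N1=(alive,v2) N0.N2=(alive,v0) N0.N3=(alive,v0) | N1.N0=(suspect,v1) N1.N1=(alive,v2) N1.N2=(alive,v0) N1.N3=(alive,v0)
Op 12: N0 marks N0=dead -> (dead,v2)

Answer: N0=suspect,1 N1=alive,2 N2=alive,0 N3=alive,0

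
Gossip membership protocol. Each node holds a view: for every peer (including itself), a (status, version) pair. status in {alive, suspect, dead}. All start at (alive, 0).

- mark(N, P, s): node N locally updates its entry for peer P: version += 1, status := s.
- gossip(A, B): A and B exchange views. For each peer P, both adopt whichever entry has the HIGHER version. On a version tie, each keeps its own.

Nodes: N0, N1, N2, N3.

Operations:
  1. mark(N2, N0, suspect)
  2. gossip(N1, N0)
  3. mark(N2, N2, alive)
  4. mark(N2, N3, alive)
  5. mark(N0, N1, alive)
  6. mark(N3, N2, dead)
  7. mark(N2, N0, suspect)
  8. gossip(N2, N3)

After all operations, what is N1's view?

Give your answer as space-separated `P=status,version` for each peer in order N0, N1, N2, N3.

Op 1: N2 marks N0=suspect -> (suspect,v1)
Op 2: gossip N1<->N0 -> N1.N0=(alive,v0) N1.N1=(alive,v0) N1.N2=(alive,v0) N1.N3=(alive,v0) | N0.N0=(alive,v0) N0.N1=(alive,v0) N0.N2=(alive,v0) N0.N3=(alive,v0)
Op 3: N2 marks N2=alive -> (alive,v1)
Op 4: N2 marks N3=alive -> (alive,v1)
Op 5: N0 marks N1=alive -> (alive,v1)
Op 6: N3 marks N2=dead -> (dead,v1)
Op 7: N2 marks N0=suspect -> (suspect,v2)
Op 8: gossip N2<->N3 -> N2.N0=(suspect,v2) N2.N1=(alive,v0) N2.N2=(alive,v1) N2.N3=(alive,v1) | N3.N0=(suspect,v2) N3.N1=(alive,v0) N3.N2=(dead,v1) N3.N3=(alive,v1)

Answer: N0=alive,0 N1=alive,0 N2=alive,0 N3=alive,0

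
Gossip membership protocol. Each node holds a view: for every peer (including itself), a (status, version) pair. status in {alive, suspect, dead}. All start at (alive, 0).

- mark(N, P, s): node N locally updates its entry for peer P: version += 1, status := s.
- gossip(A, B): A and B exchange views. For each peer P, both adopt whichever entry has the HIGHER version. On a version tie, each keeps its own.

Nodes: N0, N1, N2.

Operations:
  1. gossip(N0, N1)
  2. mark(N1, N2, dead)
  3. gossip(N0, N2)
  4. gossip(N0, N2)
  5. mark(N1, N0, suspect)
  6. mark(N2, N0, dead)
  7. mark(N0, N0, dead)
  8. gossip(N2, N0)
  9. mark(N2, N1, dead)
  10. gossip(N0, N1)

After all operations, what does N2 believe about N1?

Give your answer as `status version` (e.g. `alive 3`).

Answer: dead 1

Derivation:
Op 1: gossip N0<->N1 -> N0.N0=(alive,v0) N0.N1=(alive,v0) N0.N2=(alive,v0) | N1.N0=(alive,v0) N1.N1=(alive,v0) N1.N2=(alive,v0)
Op 2: N1 marks N2=dead -> (dead,v1)
Op 3: gossip N0<->N2 -> N0.N0=(alive,v0) N0.N1=(alive,v0) N0.N2=(alive,v0) | N2.N0=(alive,v0) N2.N1=(alive,v0) N2.N2=(alive,v0)
Op 4: gossip N0<->N2 -> N0.N0=(alive,v0) N0.N1=(alive,v0) N0.N2=(alive,v0) | N2.N0=(alive,v0) N2.N1=(alive,v0) N2.N2=(alive,v0)
Op 5: N1 marks N0=suspect -> (suspect,v1)
Op 6: N2 marks N0=dead -> (dead,v1)
Op 7: N0 marks N0=dead -> (dead,v1)
Op 8: gossip N2<->N0 -> N2.N0=(dead,v1) N2.N1=(alive,v0) N2.N2=(alive,v0) | N0.N0=(dead,v1) N0.N1=(alive,v0) N0.N2=(alive,v0)
Op 9: N2 marks N1=dead -> (dead,v1)
Op 10: gossip N0<->N1 -> N0.N0=(dead,v1) N0.N1=(alive,v0) N0.N2=(dead,v1) | N1.N0=(suspect,v1) N1.N1=(alive,v0) N1.N2=(dead,v1)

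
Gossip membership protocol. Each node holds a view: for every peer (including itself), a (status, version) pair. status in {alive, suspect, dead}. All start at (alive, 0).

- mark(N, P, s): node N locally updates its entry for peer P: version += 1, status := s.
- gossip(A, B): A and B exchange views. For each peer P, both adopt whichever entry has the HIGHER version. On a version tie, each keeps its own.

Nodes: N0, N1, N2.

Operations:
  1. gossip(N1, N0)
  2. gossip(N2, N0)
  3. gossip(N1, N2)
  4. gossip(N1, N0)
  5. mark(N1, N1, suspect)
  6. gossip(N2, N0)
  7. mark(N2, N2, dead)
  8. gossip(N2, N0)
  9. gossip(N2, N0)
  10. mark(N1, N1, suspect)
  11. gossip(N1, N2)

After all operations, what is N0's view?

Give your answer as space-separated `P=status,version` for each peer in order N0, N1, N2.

Answer: N0=alive,0 N1=alive,0 N2=dead,1

Derivation:
Op 1: gossip N1<->N0 -> N1.N0=(alive,v0) N1.N1=(alive,v0) N1.N2=(alive,v0) | N0.N0=(alive,v0) N0.N1=(alive,v0) N0.N2=(alive,v0)
Op 2: gossip N2<->N0 -> N2.N0=(alive,v0) N2.N1=(alive,v0) N2.N2=(alive,v0) | N0.N0=(alive,v0) N0.N1=(alive,v0) N0.N2=(alive,v0)
Op 3: gossip N1<->N2 -> N1.N0=(alive,v0) N1.N1=(alive,v0) N1.N2=(alive,v0) | N2.N0=(alive,v0) N2.N1=(alive,v0) N2.N2=(alive,v0)
Op 4: gossip N1<->N0 -> N1.N0=(alive,v0) N1.N1=(alive,v0) N1.N2=(alive,v0) | N0.N0=(alive,v0) N0.N1=(alive,v0) N0.N2=(alive,v0)
Op 5: N1 marks N1=suspect -> (suspect,v1)
Op 6: gossip N2<->N0 -> N2.N0=(alive,v0) N2.N1=(alive,v0) N2.N2=(alive,v0) | N0.N0=(alive,v0) N0.N1=(alive,v0) N0.N2=(alive,v0)
Op 7: N2 marks N2=dead -> (dead,v1)
Op 8: gossip N2<->N0 -> N2.N0=(alive,v0) N2.N1=(alive,v0) N2.N2=(dead,v1) | N0.N0=(alive,v0) N0.N1=(alive,v0) N0.N2=(dead,v1)
Op 9: gossip N2<->N0 -> N2.N0=(alive,v0) N2.N1=(alive,v0) N2.N2=(dead,v1) | N0.N0=(alive,v0) N0.N1=(alive,v0) N0.N2=(dead,v1)
Op 10: N1 marks N1=suspect -> (suspect,v2)
Op 11: gossip N1<->N2 -> N1.N0=(alive,v0) N1.N1=(suspect,v2) N1.N2=(dead,v1) | N2.N0=(alive,v0) N2.N1=(suspect,v2) N2.N2=(dead,v1)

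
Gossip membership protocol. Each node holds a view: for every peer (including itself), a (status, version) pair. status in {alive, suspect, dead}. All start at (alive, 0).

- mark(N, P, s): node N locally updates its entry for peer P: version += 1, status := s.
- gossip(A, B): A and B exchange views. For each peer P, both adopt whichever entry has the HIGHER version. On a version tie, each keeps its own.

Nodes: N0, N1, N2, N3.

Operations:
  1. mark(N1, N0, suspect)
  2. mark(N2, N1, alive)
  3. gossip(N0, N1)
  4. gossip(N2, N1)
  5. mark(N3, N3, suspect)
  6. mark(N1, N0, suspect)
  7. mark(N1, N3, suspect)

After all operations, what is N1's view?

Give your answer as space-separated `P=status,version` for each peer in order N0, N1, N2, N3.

Op 1: N1 marks N0=suspect -> (suspect,v1)
Op 2: N2 marks N1=alive -> (alive,v1)
Op 3: gossip N0<->N1 -> N0.N0=(suspect,v1) N0.N1=(alive,v0) N0.N2=(alive,v0) N0.N3=(alive,v0) | N1.N0=(suspect,v1) N1.N1=(alive,v0) N1.N2=(alive,v0) N1.N3=(alive,v0)
Op 4: gossip N2<->N1 -> N2.N0=(suspect,v1) N2.N1=(alive,v1) N2.N2=(alive,v0) N2.N3=(alive,v0) | N1.N0=(suspect,v1) N1.N1=(alive,v1) N1.N2=(alive,v0) N1.N3=(alive,v0)
Op 5: N3 marks N3=suspect -> (suspect,v1)
Op 6: N1 marks N0=suspect -> (suspect,v2)
Op 7: N1 marks N3=suspect -> (suspect,v1)

Answer: N0=suspect,2 N1=alive,1 N2=alive,0 N3=suspect,1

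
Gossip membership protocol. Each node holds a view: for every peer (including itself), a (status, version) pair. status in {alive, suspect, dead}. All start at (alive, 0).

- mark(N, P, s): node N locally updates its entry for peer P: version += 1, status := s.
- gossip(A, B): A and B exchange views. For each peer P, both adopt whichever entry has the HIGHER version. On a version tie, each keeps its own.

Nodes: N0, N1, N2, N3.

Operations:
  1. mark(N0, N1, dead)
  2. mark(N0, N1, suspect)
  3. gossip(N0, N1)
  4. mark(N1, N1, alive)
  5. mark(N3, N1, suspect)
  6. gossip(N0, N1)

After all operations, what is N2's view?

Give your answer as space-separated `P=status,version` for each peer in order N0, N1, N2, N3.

Answer: N0=alive,0 N1=alive,0 N2=alive,0 N3=alive,0

Derivation:
Op 1: N0 marks N1=dead -> (dead,v1)
Op 2: N0 marks N1=suspect -> (suspect,v2)
Op 3: gossip N0<->N1 -> N0.N0=(alive,v0) N0.N1=(suspect,v2) N0.N2=(alive,v0) N0.N3=(alive,v0) | N1.N0=(alive,v0) N1.N1=(suspect,v2) N1.N2=(alive,v0) N1.N3=(alive,v0)
Op 4: N1 marks N1=alive -> (alive,v3)
Op 5: N3 marks N1=suspect -> (suspect,v1)
Op 6: gossip N0<->N1 -> N0.N0=(alive,v0) N0.N1=(alive,v3) N0.N2=(alive,v0) N0.N3=(alive,v0) | N1.N0=(alive,v0) N1.N1=(alive,v3) N1.N2=(alive,v0) N1.N3=(alive,v0)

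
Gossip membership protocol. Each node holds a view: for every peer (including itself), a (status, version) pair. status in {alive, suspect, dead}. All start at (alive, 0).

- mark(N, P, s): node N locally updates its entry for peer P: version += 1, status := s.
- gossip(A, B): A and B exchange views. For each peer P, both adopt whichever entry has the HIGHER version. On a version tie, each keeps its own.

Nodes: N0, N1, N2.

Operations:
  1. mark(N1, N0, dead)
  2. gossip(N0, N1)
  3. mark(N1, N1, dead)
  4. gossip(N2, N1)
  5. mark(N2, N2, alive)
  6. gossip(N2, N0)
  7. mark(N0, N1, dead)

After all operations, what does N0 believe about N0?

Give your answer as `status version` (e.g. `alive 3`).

Answer: dead 1

Derivation:
Op 1: N1 marks N0=dead -> (dead,v1)
Op 2: gossip N0<->N1 -> N0.N0=(dead,v1) N0.N1=(alive,v0) N0.N2=(alive,v0) | N1.N0=(dead,v1) N1.N1=(alive,v0) N1.N2=(alive,v0)
Op 3: N1 marks N1=dead -> (dead,v1)
Op 4: gossip N2<->N1 -> N2.N0=(dead,v1) N2.N1=(dead,v1) N2.N2=(alive,v0) | N1.N0=(dead,v1) N1.N1=(dead,v1) N1.N2=(alive,v0)
Op 5: N2 marks N2=alive -> (alive,v1)
Op 6: gossip N2<->N0 -> N2.N0=(dead,v1) N2.N1=(dead,v1) N2.N2=(alive,v1) | N0.N0=(dead,v1) N0.N1=(dead,v1) N0.N2=(alive,v1)
Op 7: N0 marks N1=dead -> (dead,v2)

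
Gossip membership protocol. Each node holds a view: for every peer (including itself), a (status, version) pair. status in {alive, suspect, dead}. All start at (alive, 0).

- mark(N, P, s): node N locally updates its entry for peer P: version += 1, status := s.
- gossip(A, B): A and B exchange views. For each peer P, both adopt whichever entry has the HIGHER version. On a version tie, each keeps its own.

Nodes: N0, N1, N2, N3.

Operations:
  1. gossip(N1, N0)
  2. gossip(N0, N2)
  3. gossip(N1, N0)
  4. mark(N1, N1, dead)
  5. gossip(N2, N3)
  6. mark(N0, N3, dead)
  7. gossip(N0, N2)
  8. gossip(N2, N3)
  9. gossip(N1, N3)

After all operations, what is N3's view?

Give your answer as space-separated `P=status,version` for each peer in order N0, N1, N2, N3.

Answer: N0=alive,0 N1=dead,1 N2=alive,0 N3=dead,1

Derivation:
Op 1: gossip N1<->N0 -> N1.N0=(alive,v0) N1.N1=(alive,v0) N1.N2=(alive,v0) N1.N3=(alive,v0) | N0.N0=(alive,v0) N0.N1=(alive,v0) N0.N2=(alive,v0) N0.N3=(alive,v0)
Op 2: gossip N0<->N2 -> N0.N0=(alive,v0) N0.N1=(alive,v0) N0.N2=(alive,v0) N0.N3=(alive,v0) | N2.N0=(alive,v0) N2.N1=(alive,v0) N2.N2=(alive,v0) N2.N3=(alive,v0)
Op 3: gossip N1<->N0 -> N1.N0=(alive,v0) N1.N1=(alive,v0) N1.N2=(alive,v0) N1.N3=(alive,v0) | N0.N0=(alive,v0) N0.N1=(alive,v0) N0.N2=(alive,v0) N0.N3=(alive,v0)
Op 4: N1 marks N1=dead -> (dead,v1)
Op 5: gossip N2<->N3 -> N2.N0=(alive,v0) N2.N1=(alive,v0) N2.N2=(alive,v0) N2.N3=(alive,v0) | N3.N0=(alive,v0) N3.N1=(alive,v0) N3.N2=(alive,v0) N3.N3=(alive,v0)
Op 6: N0 marks N3=dead -> (dead,v1)
Op 7: gossip N0<->N2 -> N0.N0=(alive,v0) N0.N1=(alive,v0) N0.N2=(alive,v0) N0.N3=(dead,v1) | N2.N0=(alive,v0) N2.N1=(alive,v0) N2.N2=(alive,v0) N2.N3=(dead,v1)
Op 8: gossip N2<->N3 -> N2.N0=(alive,v0) N2.N1=(alive,v0) N2.N2=(alive,v0) N2.N3=(dead,v1) | N3.N0=(alive,v0) N3.N1=(alive,v0) N3.N2=(alive,v0) N3.N3=(dead,v1)
Op 9: gossip N1<->N3 -> N1.N0=(alive,v0) N1.N1=(dead,v1) N1.N2=(alive,v0) N1.N3=(dead,v1) | N3.N0=(alive,v0) N3.N1=(dead,v1) N3.N2=(alive,v0) N3.N3=(dead,v1)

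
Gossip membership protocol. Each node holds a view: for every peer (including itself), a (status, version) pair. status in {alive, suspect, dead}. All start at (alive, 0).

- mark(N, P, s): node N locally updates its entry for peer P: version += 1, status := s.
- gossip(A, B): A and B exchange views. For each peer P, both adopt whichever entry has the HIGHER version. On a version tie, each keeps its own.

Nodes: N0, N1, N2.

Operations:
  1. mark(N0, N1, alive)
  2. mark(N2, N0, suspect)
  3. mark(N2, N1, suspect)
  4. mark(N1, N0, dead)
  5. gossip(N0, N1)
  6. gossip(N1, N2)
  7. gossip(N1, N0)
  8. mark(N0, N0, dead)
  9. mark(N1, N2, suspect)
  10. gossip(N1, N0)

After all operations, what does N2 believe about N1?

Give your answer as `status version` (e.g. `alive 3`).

Op 1: N0 marks N1=alive -> (alive,v1)
Op 2: N2 marks N0=suspect -> (suspect,v1)
Op 3: N2 marks N1=suspect -> (suspect,v1)
Op 4: N1 marks N0=dead -> (dead,v1)
Op 5: gossip N0<->N1 -> N0.N0=(dead,v1) N0.N1=(alive,v1) N0.N2=(alive,v0) | N1.N0=(dead,v1) N1.N1=(alive,v1) N1.N2=(alive,v0)
Op 6: gossip N1<->N2 -> N1.N0=(dead,v1) N1.N1=(alive,v1) N1.N2=(alive,v0) | N2.N0=(suspect,v1) N2.N1=(suspect,v1) N2.N2=(alive,v0)
Op 7: gossip N1<->N0 -> N1.N0=(dead,v1) N1.N1=(alive,v1) N1.N2=(alive,v0) | N0.N0=(dead,v1) N0.N1=(alive,v1) N0.N2=(alive,v0)
Op 8: N0 marks N0=dead -> (dead,v2)
Op 9: N1 marks N2=suspect -> (suspect,v1)
Op 10: gossip N1<->N0 -> N1.N0=(dead,v2) N1.N1=(alive,v1) N1.N2=(suspect,v1) | N0.N0=(dead,v2) N0.N1=(alive,v1) N0.N2=(suspect,v1)

Answer: suspect 1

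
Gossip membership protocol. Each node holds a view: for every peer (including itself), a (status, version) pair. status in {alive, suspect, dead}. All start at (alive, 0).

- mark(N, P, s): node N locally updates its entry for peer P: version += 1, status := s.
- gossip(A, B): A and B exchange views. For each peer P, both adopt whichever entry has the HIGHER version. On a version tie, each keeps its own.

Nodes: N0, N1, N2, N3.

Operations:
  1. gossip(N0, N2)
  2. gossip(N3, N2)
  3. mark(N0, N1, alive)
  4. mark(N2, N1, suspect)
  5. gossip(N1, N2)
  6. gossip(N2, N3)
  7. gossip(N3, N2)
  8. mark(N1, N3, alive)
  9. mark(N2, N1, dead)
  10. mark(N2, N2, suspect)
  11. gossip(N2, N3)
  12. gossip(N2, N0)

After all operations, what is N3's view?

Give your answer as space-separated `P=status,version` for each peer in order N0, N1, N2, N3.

Op 1: gossip N0<->N2 -> N0.N0=(alive,v0) N0.N1=(alive,v0) N0.N2=(alive,v0) N0.N3=(alive,v0) | N2.N0=(alive,v0) N2.N1=(alive,v0) N2.N2=(alive,v0) N2.N3=(alive,v0)
Op 2: gossip N3<->N2 -> N3.N0=(alive,v0) N3.N1=(alive,v0) N3.N2=(alive,v0) N3.N3=(alive,v0) | N2.N0=(alive,v0) N2.N1=(alive,v0) N2.N2=(alive,v0) N2.N3=(alive,v0)
Op 3: N0 marks N1=alive -> (alive,v1)
Op 4: N2 marks N1=suspect -> (suspect,v1)
Op 5: gossip N1<->N2 -> N1.N0=(alive,v0) N1.N1=(suspect,v1) N1.N2=(alive,v0) N1.N3=(alive,v0) | N2.N0=(alive,v0) N2.N1=(suspect,v1) N2.N2=(alive,v0) N2.N3=(alive,v0)
Op 6: gossip N2<->N3 -> N2.N0=(alive,v0) N2.N1=(suspect,v1) N2.N2=(alive,v0) N2.N3=(alive,v0) | N3.N0=(alive,v0) N3.N1=(suspect,v1) N3.N2=(alive,v0) N3.N3=(alive,v0)
Op 7: gossip N3<->N2 -> N3.N0=(alive,v0) N3.N1=(suspect,v1) N3.N2=(alive,v0) N3.N3=(alive,v0) | N2.N0=(alive,v0) N2.N1=(suspect,v1) N2.N2=(alive,v0) N2.N3=(alive,v0)
Op 8: N1 marks N3=alive -> (alive,v1)
Op 9: N2 marks N1=dead -> (dead,v2)
Op 10: N2 marks N2=suspect -> (suspect,v1)
Op 11: gossip N2<->N3 -> N2.N0=(alive,v0) N2.N1=(dead,v2) N2.N2=(suspect,v1) N2.N3=(alive,v0) | N3.N0=(alive,v0) N3.N1=(dead,v2) N3.N2=(suspect,v1) N3.N3=(alive,v0)
Op 12: gossip N2<->N0 -> N2.N0=(alive,v0) N2.N1=(dead,v2) N2.N2=(suspect,v1) N2.N3=(alive,v0) | N0.N0=(alive,v0) N0.N1=(dead,v2) N0.N2=(suspect,v1) N0.N3=(alive,v0)

Answer: N0=alive,0 N1=dead,2 N2=suspect,1 N3=alive,0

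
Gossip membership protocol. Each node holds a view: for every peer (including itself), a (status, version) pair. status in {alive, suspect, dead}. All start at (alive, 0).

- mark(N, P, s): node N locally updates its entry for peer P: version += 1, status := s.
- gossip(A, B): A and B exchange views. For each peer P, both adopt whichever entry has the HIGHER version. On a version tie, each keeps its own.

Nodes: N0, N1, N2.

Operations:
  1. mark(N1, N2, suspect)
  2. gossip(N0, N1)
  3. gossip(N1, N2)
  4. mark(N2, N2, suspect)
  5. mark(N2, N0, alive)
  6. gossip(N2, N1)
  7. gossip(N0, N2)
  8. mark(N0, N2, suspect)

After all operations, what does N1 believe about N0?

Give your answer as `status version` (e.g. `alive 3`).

Answer: alive 1

Derivation:
Op 1: N1 marks N2=suspect -> (suspect,v1)
Op 2: gossip N0<->N1 -> N0.N0=(alive,v0) N0.N1=(alive,v0) N0.N2=(suspect,v1) | N1.N0=(alive,v0) N1.N1=(alive,v0) N1.N2=(suspect,v1)
Op 3: gossip N1<->N2 -> N1.N0=(alive,v0) N1.N1=(alive,v0) N1.N2=(suspect,v1) | N2.N0=(alive,v0) N2.N1=(alive,v0) N2.N2=(suspect,v1)
Op 4: N2 marks N2=suspect -> (suspect,v2)
Op 5: N2 marks N0=alive -> (alive,v1)
Op 6: gossip N2<->N1 -> N2.N0=(alive,v1) N2.N1=(alive,v0) N2.N2=(suspect,v2) | N1.N0=(alive,v1) N1.N1=(alive,v0) N1.N2=(suspect,v2)
Op 7: gossip N0<->N2 -> N0.N0=(alive,v1) N0.N1=(alive,v0) N0.N2=(suspect,v2) | N2.N0=(alive,v1) N2.N1=(alive,v0) N2.N2=(suspect,v2)
Op 8: N0 marks N2=suspect -> (suspect,v3)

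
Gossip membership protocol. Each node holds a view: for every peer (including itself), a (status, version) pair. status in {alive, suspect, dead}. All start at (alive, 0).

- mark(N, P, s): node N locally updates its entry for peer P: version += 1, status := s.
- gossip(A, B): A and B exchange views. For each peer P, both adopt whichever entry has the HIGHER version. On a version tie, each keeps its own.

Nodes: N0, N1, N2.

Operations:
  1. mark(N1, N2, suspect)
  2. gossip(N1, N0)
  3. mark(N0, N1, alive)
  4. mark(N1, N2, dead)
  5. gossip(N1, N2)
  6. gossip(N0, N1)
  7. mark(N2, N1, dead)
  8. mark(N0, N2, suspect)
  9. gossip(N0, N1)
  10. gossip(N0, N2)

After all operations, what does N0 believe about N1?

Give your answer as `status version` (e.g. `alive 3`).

Answer: alive 1

Derivation:
Op 1: N1 marks N2=suspect -> (suspect,v1)
Op 2: gossip N1<->N0 -> N1.N0=(alive,v0) N1.N1=(alive,v0) N1.N2=(suspect,v1) | N0.N0=(alive,v0) N0.N1=(alive,v0) N0.N2=(suspect,v1)
Op 3: N0 marks N1=alive -> (alive,v1)
Op 4: N1 marks N2=dead -> (dead,v2)
Op 5: gossip N1<->N2 -> N1.N0=(alive,v0) N1.N1=(alive,v0) N1.N2=(dead,v2) | N2.N0=(alive,v0) N2.N1=(alive,v0) N2.N2=(dead,v2)
Op 6: gossip N0<->N1 -> N0.N0=(alive,v0) N0.N1=(alive,v1) N0.N2=(dead,v2) | N1.N0=(alive,v0) N1.N1=(alive,v1) N1.N2=(dead,v2)
Op 7: N2 marks N1=dead -> (dead,v1)
Op 8: N0 marks N2=suspect -> (suspect,v3)
Op 9: gossip N0<->N1 -> N0.N0=(alive,v0) N0.N1=(alive,v1) N0.N2=(suspect,v3) | N1.N0=(alive,v0) N1.N1=(alive,v1) N1.N2=(suspect,v3)
Op 10: gossip N0<->N2 -> N0.N0=(alive,v0) N0.N1=(alive,v1) N0.N2=(suspect,v3) | N2.N0=(alive,v0) N2.N1=(dead,v1) N2.N2=(suspect,v3)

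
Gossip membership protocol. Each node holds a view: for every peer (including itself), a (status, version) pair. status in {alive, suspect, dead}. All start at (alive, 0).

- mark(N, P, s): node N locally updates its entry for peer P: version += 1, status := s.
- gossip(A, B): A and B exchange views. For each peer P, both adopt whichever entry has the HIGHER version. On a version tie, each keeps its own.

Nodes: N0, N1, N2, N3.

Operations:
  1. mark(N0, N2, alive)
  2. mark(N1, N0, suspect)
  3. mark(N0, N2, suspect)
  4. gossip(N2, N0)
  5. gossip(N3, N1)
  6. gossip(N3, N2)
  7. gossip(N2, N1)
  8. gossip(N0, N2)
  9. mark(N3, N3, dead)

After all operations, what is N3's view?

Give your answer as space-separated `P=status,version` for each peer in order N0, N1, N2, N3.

Answer: N0=suspect,1 N1=alive,0 N2=suspect,2 N3=dead,1

Derivation:
Op 1: N0 marks N2=alive -> (alive,v1)
Op 2: N1 marks N0=suspect -> (suspect,v1)
Op 3: N0 marks N2=suspect -> (suspect,v2)
Op 4: gossip N2<->N0 -> N2.N0=(alive,v0) N2.N1=(alive,v0) N2.N2=(suspect,v2) N2.N3=(alive,v0) | N0.N0=(alive,v0) N0.N1=(alive,v0) N0.N2=(suspect,v2) N0.N3=(alive,v0)
Op 5: gossip N3<->N1 -> N3.N0=(suspect,v1) N3.N1=(alive,v0) N3.N2=(alive,v0) N3.N3=(alive,v0) | N1.N0=(suspect,v1) N1.N1=(alive,v0) N1.N2=(alive,v0) N1.N3=(alive,v0)
Op 6: gossip N3<->N2 -> N3.N0=(suspect,v1) N3.N1=(alive,v0) N3.N2=(suspect,v2) N3.N3=(alive,v0) | N2.N0=(suspect,v1) N2.N1=(alive,v0) N2.N2=(suspect,v2) N2.N3=(alive,v0)
Op 7: gossip N2<->N1 -> N2.N0=(suspect,v1) N2.N1=(alive,v0) N2.N2=(suspect,v2) N2.N3=(alive,v0) | N1.N0=(suspect,v1) N1.N1=(alive,v0) N1.N2=(suspect,v2) N1.N3=(alive,v0)
Op 8: gossip N0<->N2 -> N0.N0=(suspect,v1) N0.N1=(alive,v0) N0.N2=(suspect,v2) N0.N3=(alive,v0) | N2.N0=(suspect,v1) N2.N1=(alive,v0) N2.N2=(suspect,v2) N2.N3=(alive,v0)
Op 9: N3 marks N3=dead -> (dead,v1)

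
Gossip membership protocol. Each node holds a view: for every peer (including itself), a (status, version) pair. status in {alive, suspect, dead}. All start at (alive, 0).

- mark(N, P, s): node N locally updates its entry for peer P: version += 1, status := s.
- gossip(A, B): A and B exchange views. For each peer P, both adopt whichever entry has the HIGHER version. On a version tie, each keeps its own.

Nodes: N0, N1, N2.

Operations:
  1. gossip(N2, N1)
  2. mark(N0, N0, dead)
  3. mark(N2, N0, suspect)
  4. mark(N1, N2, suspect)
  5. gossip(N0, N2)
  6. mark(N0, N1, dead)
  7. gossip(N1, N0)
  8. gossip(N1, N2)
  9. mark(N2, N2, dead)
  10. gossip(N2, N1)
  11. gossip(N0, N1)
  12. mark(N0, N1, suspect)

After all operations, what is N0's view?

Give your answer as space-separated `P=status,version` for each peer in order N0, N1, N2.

Op 1: gossip N2<->N1 -> N2.N0=(alive,v0) N2.N1=(alive,v0) N2.N2=(alive,v0) | N1.N0=(alive,v0) N1.N1=(alive,v0) N1.N2=(alive,v0)
Op 2: N0 marks N0=dead -> (dead,v1)
Op 3: N2 marks N0=suspect -> (suspect,v1)
Op 4: N1 marks N2=suspect -> (suspect,v1)
Op 5: gossip N0<->N2 -> N0.N0=(dead,v1) N0.N1=(alive,v0) N0.N2=(alive,v0) | N2.N0=(suspect,v1) N2.N1=(alive,v0) N2.N2=(alive,v0)
Op 6: N0 marks N1=dead -> (dead,v1)
Op 7: gossip N1<->N0 -> N1.N0=(dead,v1) N1.N1=(dead,v1) N1.N2=(suspect,v1) | N0.N0=(dead,v1) N0.N1=(dead,v1) N0.N2=(suspect,v1)
Op 8: gossip N1<->N2 -> N1.N0=(dead,v1) N1.N1=(dead,v1) N1.N2=(suspect,v1) | N2.N0=(suspect,v1) N2.N1=(dead,v1) N2.N2=(suspect,v1)
Op 9: N2 marks N2=dead -> (dead,v2)
Op 10: gossip N2<->N1 -> N2.N0=(suspect,v1) N2.N1=(dead,v1) N2.N2=(dead,v2) | N1.N0=(dead,v1) N1.N1=(dead,v1) N1.N2=(dead,v2)
Op 11: gossip N0<->N1 -> N0.N0=(dead,v1) N0.N1=(dead,v1) N0.N2=(dead,v2) | N1.N0=(dead,v1) N1.N1=(dead,v1) N1.N2=(dead,v2)
Op 12: N0 marks N1=suspect -> (suspect,v2)

Answer: N0=dead,1 N1=suspect,2 N2=dead,2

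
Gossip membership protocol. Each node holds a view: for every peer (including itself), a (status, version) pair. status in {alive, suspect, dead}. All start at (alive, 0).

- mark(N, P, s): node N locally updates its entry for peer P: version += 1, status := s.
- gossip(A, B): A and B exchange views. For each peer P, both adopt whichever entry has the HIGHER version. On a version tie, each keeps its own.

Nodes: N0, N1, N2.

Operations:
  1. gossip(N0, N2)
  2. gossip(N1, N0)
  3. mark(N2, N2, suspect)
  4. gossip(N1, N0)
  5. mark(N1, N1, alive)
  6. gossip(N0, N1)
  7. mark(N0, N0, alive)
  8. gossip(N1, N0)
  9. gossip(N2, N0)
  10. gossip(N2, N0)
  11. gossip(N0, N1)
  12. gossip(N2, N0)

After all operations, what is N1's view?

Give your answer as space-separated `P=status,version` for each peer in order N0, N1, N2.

Op 1: gossip N0<->N2 -> N0.N0=(alive,v0) N0.N1=(alive,v0) N0.N2=(alive,v0) | N2.N0=(alive,v0) N2.N1=(alive,v0) N2.N2=(alive,v0)
Op 2: gossip N1<->N0 -> N1.N0=(alive,v0) N1.N1=(alive,v0) N1.N2=(alive,v0) | N0.N0=(alive,v0) N0.N1=(alive,v0) N0.N2=(alive,v0)
Op 3: N2 marks N2=suspect -> (suspect,v1)
Op 4: gossip N1<->N0 -> N1.N0=(alive,v0) N1.N1=(alive,v0) N1.N2=(alive,v0) | N0.N0=(alive,v0) N0.N1=(alive,v0) N0.N2=(alive,v0)
Op 5: N1 marks N1=alive -> (alive,v1)
Op 6: gossip N0<->N1 -> N0.N0=(alive,v0) N0.N1=(alive,v1) N0.N2=(alive,v0) | N1.N0=(alive,v0) N1.N1=(alive,v1) N1.N2=(alive,v0)
Op 7: N0 marks N0=alive -> (alive,v1)
Op 8: gossip N1<->N0 -> N1.N0=(alive,v1) N1.N1=(alive,v1) N1.N2=(alive,v0) | N0.N0=(alive,v1) N0.N1=(alive,v1) N0.N2=(alive,v0)
Op 9: gossip N2<->N0 -> N2.N0=(alive,v1) N2.N1=(alive,v1) N2.N2=(suspect,v1) | N0.N0=(alive,v1) N0.N1=(alive,v1) N0.N2=(suspect,v1)
Op 10: gossip N2<->N0 -> N2.N0=(alive,v1) N2.N1=(alive,v1) N2.N2=(suspect,v1) | N0.N0=(alive,v1) N0.N1=(alive,v1) N0.N2=(suspect,v1)
Op 11: gossip N0<->N1 -> N0.N0=(alive,v1) N0.N1=(alive,v1) N0.N2=(suspect,v1) | N1.N0=(alive,v1) N1.N1=(alive,v1) N1.N2=(suspect,v1)
Op 12: gossip N2<->N0 -> N2.N0=(alive,v1) N2.N1=(alive,v1) N2.N2=(suspect,v1) | N0.N0=(alive,v1) N0.N1=(alive,v1) N0.N2=(suspect,v1)

Answer: N0=alive,1 N1=alive,1 N2=suspect,1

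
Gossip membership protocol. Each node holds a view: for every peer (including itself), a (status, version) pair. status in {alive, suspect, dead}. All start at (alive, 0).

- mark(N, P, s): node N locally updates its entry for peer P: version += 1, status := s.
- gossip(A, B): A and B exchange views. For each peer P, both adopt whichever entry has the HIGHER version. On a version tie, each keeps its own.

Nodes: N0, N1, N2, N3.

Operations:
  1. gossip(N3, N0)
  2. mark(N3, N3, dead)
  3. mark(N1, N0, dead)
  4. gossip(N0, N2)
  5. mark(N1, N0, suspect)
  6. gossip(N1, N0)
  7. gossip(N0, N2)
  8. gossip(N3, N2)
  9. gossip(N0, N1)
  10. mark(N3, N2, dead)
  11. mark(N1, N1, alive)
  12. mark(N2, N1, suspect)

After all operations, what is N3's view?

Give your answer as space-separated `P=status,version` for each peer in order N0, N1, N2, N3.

Op 1: gossip N3<->N0 -> N3.N0=(alive,v0) N3.N1=(alive,v0) N3.N2=(alive,v0) N3.N3=(alive,v0) | N0.N0=(alive,v0) N0.N1=(alive,v0) N0.N2=(alive,v0) N0.N3=(alive,v0)
Op 2: N3 marks N3=dead -> (dead,v1)
Op 3: N1 marks N0=dead -> (dead,v1)
Op 4: gossip N0<->N2 -> N0.N0=(alive,v0) N0.N1=(alive,v0) N0.N2=(alive,v0) N0.N3=(alive,v0) | N2.N0=(alive,v0) N2.N1=(alive,v0) N2.N2=(alive,v0) N2.N3=(alive,v0)
Op 5: N1 marks N0=suspect -> (suspect,v2)
Op 6: gossip N1<->N0 -> N1.N0=(suspect,v2) N1.N1=(alive,v0) N1.N2=(alive,v0) N1.N3=(alive,v0) | N0.N0=(suspect,v2) N0.N1=(alive,v0) N0.N2=(alive,v0) N0.N3=(alive,v0)
Op 7: gossip N0<->N2 -> N0.N0=(suspect,v2) N0.N1=(alive,v0) N0.N2=(alive,v0) N0.N3=(alive,v0) | N2.N0=(suspect,v2) N2.N1=(alive,v0) N2.N2=(alive,v0) N2.N3=(alive,v0)
Op 8: gossip N3<->N2 -> N3.N0=(suspect,v2) N3.N1=(alive,v0) N3.N2=(alive,v0) N3.N3=(dead,v1) | N2.N0=(suspect,v2) N2.N1=(alive,v0) N2.N2=(alive,v0) N2.N3=(dead,v1)
Op 9: gossip N0<->N1 -> N0.N0=(suspect,v2) N0.N1=(alive,v0) N0.N2=(alive,v0) N0.N3=(alive,v0) | N1.N0=(suspect,v2) N1.N1=(alive,v0) N1.N2=(alive,v0) N1.N3=(alive,v0)
Op 10: N3 marks N2=dead -> (dead,v1)
Op 11: N1 marks N1=alive -> (alive,v1)
Op 12: N2 marks N1=suspect -> (suspect,v1)

Answer: N0=suspect,2 N1=alive,0 N2=dead,1 N3=dead,1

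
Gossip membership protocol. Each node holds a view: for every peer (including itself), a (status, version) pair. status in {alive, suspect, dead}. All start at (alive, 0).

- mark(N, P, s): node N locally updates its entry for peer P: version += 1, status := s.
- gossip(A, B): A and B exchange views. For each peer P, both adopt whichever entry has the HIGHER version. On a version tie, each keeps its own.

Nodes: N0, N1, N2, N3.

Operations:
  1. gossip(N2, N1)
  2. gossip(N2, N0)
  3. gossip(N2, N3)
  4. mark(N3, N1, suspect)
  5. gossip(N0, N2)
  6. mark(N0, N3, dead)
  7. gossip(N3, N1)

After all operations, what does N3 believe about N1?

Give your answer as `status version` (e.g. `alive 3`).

Op 1: gossip N2<->N1 -> N2.N0=(alive,v0) N2.N1=(alive,v0) N2.N2=(alive,v0) N2.N3=(alive,v0) | N1.N0=(alive,v0) N1.N1=(alive,v0) N1.N2=(alive,v0) N1.N3=(alive,v0)
Op 2: gossip N2<->N0 -> N2.N0=(alive,v0) N2.N1=(alive,v0) N2.N2=(alive,v0) N2.N3=(alive,v0) | N0.N0=(alive,v0) N0.N1=(alive,v0) N0.N2=(alive,v0) N0.N3=(alive,v0)
Op 3: gossip N2<->N3 -> N2.N0=(alive,v0) N2.N1=(alive,v0) N2.N2=(alive,v0) N2.N3=(alive,v0) | N3.N0=(alive,v0) N3.N1=(alive,v0) N3.N2=(alive,v0) N3.N3=(alive,v0)
Op 4: N3 marks N1=suspect -> (suspect,v1)
Op 5: gossip N0<->N2 -> N0.N0=(alive,v0) N0.N1=(alive,v0) N0.N2=(alive,v0) N0.N3=(alive,v0) | N2.N0=(alive,v0) N2.N1=(alive,v0) N2.N2=(alive,v0) N2.N3=(alive,v0)
Op 6: N0 marks N3=dead -> (dead,v1)
Op 7: gossip N3<->N1 -> N3.N0=(alive,v0) N3.N1=(suspect,v1) N3.N2=(alive,v0) N3.N3=(alive,v0) | N1.N0=(alive,v0) N1.N1=(suspect,v1) N1.N2=(alive,v0) N1.N3=(alive,v0)

Answer: suspect 1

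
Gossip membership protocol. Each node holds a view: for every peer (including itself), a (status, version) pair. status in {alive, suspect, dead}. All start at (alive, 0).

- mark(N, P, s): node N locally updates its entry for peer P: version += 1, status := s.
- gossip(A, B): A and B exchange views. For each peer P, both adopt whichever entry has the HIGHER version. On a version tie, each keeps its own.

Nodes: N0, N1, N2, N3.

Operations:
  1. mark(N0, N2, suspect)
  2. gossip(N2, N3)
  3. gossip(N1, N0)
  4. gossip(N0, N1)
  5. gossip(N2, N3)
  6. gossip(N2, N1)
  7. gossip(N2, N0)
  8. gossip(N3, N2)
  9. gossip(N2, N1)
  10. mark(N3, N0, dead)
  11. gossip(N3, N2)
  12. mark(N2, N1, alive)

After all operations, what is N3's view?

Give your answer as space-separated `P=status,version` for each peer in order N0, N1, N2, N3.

Op 1: N0 marks N2=suspect -> (suspect,v1)
Op 2: gossip N2<->N3 -> N2.N0=(alive,v0) N2.N1=(alive,v0) N2.N2=(alive,v0) N2.N3=(alive,v0) | N3.N0=(alive,v0) N3.N1=(alive,v0) N3.N2=(alive,v0) N3.N3=(alive,v0)
Op 3: gossip N1<->N0 -> N1.N0=(alive,v0) N1.N1=(alive,v0) N1.N2=(suspect,v1) N1.N3=(alive,v0) | N0.N0=(alive,v0) N0.N1=(alive,v0) N0.N2=(suspect,v1) N0.N3=(alive,v0)
Op 4: gossip N0<->N1 -> N0.N0=(alive,v0) N0.N1=(alive,v0) N0.N2=(suspect,v1) N0.N3=(alive,v0) | N1.N0=(alive,v0) N1.N1=(alive,v0) N1.N2=(suspect,v1) N1.N3=(alive,v0)
Op 5: gossip N2<->N3 -> N2.N0=(alive,v0) N2.N1=(alive,v0) N2.N2=(alive,v0) N2.N3=(alive,v0) | N3.N0=(alive,v0) N3.N1=(alive,v0) N3.N2=(alive,v0) N3.N3=(alive,v0)
Op 6: gossip N2<->N1 -> N2.N0=(alive,v0) N2.N1=(alive,v0) N2.N2=(suspect,v1) N2.N3=(alive,v0) | N1.N0=(alive,v0) N1.N1=(alive,v0) N1.N2=(suspect,v1) N1.N3=(alive,v0)
Op 7: gossip N2<->N0 -> N2.N0=(alive,v0) N2.N1=(alive,v0) N2.N2=(suspect,v1) N2.N3=(alive,v0) | N0.N0=(alive,v0) N0.N1=(alive,v0) N0.N2=(suspect,v1) N0.N3=(alive,v0)
Op 8: gossip N3<->N2 -> N3.N0=(alive,v0) N3.N1=(alive,v0) N3.N2=(suspect,v1) N3.N3=(alive,v0) | N2.N0=(alive,v0) N2.N1=(alive,v0) N2.N2=(suspect,v1) N2.N3=(alive,v0)
Op 9: gossip N2<->N1 -> N2.N0=(alive,v0) N2.N1=(alive,v0) N2.N2=(suspect,v1) N2.N3=(alive,v0) | N1.N0=(alive,v0) N1.N1=(alive,v0) N1.N2=(suspect,v1) N1.N3=(alive,v0)
Op 10: N3 marks N0=dead -> (dead,v1)
Op 11: gossip N3<->N2 -> N3.N0=(dead,v1) N3.N1=(alive,v0) N3.N2=(suspect,v1) N3.N3=(alive,v0) | N2.N0=(dead,v1) N2.N1=(alive,v0) N2.N2=(suspect,v1) N2.N3=(alive,v0)
Op 12: N2 marks N1=alive -> (alive,v1)

Answer: N0=dead,1 N1=alive,0 N2=suspect,1 N3=alive,0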